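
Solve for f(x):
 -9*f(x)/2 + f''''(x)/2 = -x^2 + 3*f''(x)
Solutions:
 f(x) = C1*exp(-sqrt(3)*x*sqrt(1 + sqrt(2))) + C2*exp(sqrt(3)*x*sqrt(1 + sqrt(2))) + C3*sin(sqrt(3)*x*sqrt(-1 + sqrt(2))) + C4*cos(sqrt(3)*x*sqrt(-1 + sqrt(2))) + 2*x^2/9 - 8/27


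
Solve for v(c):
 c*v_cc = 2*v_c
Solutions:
 v(c) = C1 + C2*c^3


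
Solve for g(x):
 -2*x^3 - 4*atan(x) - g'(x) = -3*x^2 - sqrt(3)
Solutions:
 g(x) = C1 - x^4/2 + x^3 - 4*x*atan(x) + sqrt(3)*x + 2*log(x^2 + 1)


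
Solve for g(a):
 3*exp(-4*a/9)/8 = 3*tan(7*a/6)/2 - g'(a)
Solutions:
 g(a) = C1 + 9*log(tan(7*a/6)^2 + 1)/14 + 27*exp(-4*a/9)/32


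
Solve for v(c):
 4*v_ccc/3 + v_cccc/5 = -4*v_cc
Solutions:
 v(c) = C1 + C2*c + (C3*sin(4*sqrt(5)*c/3) + C4*cos(4*sqrt(5)*c/3))*exp(-10*c/3)


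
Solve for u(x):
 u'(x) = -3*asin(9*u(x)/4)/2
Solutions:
 Integral(1/asin(9*_y/4), (_y, u(x))) = C1 - 3*x/2


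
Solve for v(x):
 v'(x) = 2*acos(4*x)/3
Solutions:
 v(x) = C1 + 2*x*acos(4*x)/3 - sqrt(1 - 16*x^2)/6


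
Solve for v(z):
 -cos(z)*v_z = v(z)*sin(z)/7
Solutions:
 v(z) = C1*cos(z)^(1/7)


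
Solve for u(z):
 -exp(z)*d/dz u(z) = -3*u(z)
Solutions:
 u(z) = C1*exp(-3*exp(-z))


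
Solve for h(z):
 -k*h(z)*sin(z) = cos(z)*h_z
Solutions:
 h(z) = C1*exp(k*log(cos(z)))


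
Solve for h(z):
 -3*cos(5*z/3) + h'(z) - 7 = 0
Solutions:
 h(z) = C1 + 7*z + 9*sin(5*z/3)/5


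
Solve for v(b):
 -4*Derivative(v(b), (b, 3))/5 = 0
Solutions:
 v(b) = C1 + C2*b + C3*b^2


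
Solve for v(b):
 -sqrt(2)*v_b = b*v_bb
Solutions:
 v(b) = C1 + C2*b^(1 - sqrt(2))


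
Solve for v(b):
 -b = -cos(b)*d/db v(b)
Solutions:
 v(b) = C1 + Integral(b/cos(b), b)


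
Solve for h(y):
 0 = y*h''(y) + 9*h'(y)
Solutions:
 h(y) = C1 + C2/y^8


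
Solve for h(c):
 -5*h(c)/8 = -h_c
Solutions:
 h(c) = C1*exp(5*c/8)


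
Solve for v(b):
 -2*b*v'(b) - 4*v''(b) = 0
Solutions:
 v(b) = C1 + C2*erf(b/2)


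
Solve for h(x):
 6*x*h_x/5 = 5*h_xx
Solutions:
 h(x) = C1 + C2*erfi(sqrt(3)*x/5)


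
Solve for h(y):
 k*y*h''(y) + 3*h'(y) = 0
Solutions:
 h(y) = C1 + y^(((re(k) - 3)*re(k) + im(k)^2)/(re(k)^2 + im(k)^2))*(C2*sin(3*log(y)*Abs(im(k))/(re(k)^2 + im(k)^2)) + C3*cos(3*log(y)*im(k)/(re(k)^2 + im(k)^2)))


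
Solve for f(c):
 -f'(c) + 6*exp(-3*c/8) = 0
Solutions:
 f(c) = C1 - 16*exp(-3*c/8)


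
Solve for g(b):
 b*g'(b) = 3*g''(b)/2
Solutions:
 g(b) = C1 + C2*erfi(sqrt(3)*b/3)


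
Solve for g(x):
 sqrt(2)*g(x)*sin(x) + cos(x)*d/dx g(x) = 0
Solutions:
 g(x) = C1*cos(x)^(sqrt(2))


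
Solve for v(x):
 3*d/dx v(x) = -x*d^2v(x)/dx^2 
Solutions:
 v(x) = C1 + C2/x^2


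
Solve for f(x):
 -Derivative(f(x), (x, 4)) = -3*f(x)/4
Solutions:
 f(x) = C1*exp(-sqrt(2)*3^(1/4)*x/2) + C2*exp(sqrt(2)*3^(1/4)*x/2) + C3*sin(sqrt(2)*3^(1/4)*x/2) + C4*cos(sqrt(2)*3^(1/4)*x/2)


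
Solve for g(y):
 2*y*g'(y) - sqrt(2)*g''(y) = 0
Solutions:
 g(y) = C1 + C2*erfi(2^(3/4)*y/2)


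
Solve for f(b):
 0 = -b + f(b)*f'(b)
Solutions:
 f(b) = -sqrt(C1 + b^2)
 f(b) = sqrt(C1 + b^2)


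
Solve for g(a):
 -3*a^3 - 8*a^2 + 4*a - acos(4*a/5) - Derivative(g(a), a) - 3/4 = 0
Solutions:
 g(a) = C1 - 3*a^4/4 - 8*a^3/3 + 2*a^2 - a*acos(4*a/5) - 3*a/4 + sqrt(25 - 16*a^2)/4


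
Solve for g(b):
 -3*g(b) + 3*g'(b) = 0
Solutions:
 g(b) = C1*exp(b)


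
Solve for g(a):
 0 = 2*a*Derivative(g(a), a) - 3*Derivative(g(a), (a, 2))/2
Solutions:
 g(a) = C1 + C2*erfi(sqrt(6)*a/3)


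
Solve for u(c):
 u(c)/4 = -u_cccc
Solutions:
 u(c) = (C1*sin(c/2) + C2*cos(c/2))*exp(-c/2) + (C3*sin(c/2) + C4*cos(c/2))*exp(c/2)


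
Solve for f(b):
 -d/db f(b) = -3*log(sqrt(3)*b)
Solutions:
 f(b) = C1 + 3*b*log(b) - 3*b + 3*b*log(3)/2


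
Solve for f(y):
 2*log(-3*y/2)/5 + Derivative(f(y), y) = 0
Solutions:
 f(y) = C1 - 2*y*log(-y)/5 + 2*y*(-log(3) + log(2) + 1)/5


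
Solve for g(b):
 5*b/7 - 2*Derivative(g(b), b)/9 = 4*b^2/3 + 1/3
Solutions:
 g(b) = C1 - 2*b^3 + 45*b^2/28 - 3*b/2


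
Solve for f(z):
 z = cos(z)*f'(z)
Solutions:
 f(z) = C1 + Integral(z/cos(z), z)


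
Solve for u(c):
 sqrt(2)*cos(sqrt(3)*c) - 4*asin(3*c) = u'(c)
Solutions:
 u(c) = C1 - 4*c*asin(3*c) - 4*sqrt(1 - 9*c^2)/3 + sqrt(6)*sin(sqrt(3)*c)/3


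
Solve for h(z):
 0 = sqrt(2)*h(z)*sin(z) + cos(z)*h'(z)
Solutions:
 h(z) = C1*cos(z)^(sqrt(2))


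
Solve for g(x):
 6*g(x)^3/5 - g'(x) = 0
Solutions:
 g(x) = -sqrt(10)*sqrt(-1/(C1 + 6*x))/2
 g(x) = sqrt(10)*sqrt(-1/(C1 + 6*x))/2


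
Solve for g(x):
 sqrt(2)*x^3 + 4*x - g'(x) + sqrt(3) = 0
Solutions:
 g(x) = C1 + sqrt(2)*x^4/4 + 2*x^2 + sqrt(3)*x


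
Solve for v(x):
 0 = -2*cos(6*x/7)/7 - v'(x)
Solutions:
 v(x) = C1 - sin(6*x/7)/3


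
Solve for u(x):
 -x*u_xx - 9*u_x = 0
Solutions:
 u(x) = C1 + C2/x^8


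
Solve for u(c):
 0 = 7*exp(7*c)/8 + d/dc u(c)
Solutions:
 u(c) = C1 - exp(7*c)/8


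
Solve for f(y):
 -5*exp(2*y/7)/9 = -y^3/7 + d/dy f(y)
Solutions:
 f(y) = C1 + y^4/28 - 35*exp(2*y/7)/18


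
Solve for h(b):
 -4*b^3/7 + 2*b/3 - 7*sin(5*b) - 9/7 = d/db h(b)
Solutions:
 h(b) = C1 - b^4/7 + b^2/3 - 9*b/7 + 7*cos(5*b)/5


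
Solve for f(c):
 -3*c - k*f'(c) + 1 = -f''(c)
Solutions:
 f(c) = C1 + C2*exp(c*k) - 3*c^2/(2*k) + c/k - 3*c/k^2


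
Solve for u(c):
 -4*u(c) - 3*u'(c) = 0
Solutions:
 u(c) = C1*exp(-4*c/3)


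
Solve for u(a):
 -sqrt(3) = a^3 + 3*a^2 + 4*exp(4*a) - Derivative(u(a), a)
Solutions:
 u(a) = C1 + a^4/4 + a^3 + sqrt(3)*a + exp(4*a)


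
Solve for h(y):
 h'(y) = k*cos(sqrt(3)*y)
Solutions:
 h(y) = C1 + sqrt(3)*k*sin(sqrt(3)*y)/3


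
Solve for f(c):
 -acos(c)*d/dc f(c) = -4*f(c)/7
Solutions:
 f(c) = C1*exp(4*Integral(1/acos(c), c)/7)


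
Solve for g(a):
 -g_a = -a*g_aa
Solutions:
 g(a) = C1 + C2*a^2


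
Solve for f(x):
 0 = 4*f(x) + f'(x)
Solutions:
 f(x) = C1*exp(-4*x)


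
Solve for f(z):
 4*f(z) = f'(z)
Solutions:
 f(z) = C1*exp(4*z)


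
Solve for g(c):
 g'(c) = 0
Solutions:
 g(c) = C1


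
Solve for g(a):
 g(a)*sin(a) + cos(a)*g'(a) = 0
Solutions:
 g(a) = C1*cos(a)


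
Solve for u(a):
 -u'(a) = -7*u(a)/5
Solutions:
 u(a) = C1*exp(7*a/5)


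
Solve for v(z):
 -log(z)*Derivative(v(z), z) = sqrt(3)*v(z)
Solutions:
 v(z) = C1*exp(-sqrt(3)*li(z))


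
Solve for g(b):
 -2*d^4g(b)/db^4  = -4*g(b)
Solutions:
 g(b) = C1*exp(-2^(1/4)*b) + C2*exp(2^(1/4)*b) + C3*sin(2^(1/4)*b) + C4*cos(2^(1/4)*b)


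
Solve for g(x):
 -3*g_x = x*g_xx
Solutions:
 g(x) = C1 + C2/x^2


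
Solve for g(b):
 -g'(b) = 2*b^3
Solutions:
 g(b) = C1 - b^4/2


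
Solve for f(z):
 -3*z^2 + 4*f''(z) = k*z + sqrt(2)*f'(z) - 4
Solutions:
 f(z) = C1 + C2*exp(sqrt(2)*z/4) - sqrt(2)*k*z^2/4 - 2*k*z - sqrt(2)*z^3/2 - 6*z^2 - 22*sqrt(2)*z


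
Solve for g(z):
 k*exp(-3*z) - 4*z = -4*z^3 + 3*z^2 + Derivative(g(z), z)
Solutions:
 g(z) = C1 - k*exp(-3*z)/3 + z^4 - z^3 - 2*z^2


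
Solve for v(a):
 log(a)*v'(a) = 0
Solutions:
 v(a) = C1


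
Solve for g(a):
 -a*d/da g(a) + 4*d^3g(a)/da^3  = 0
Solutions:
 g(a) = C1 + Integral(C2*airyai(2^(1/3)*a/2) + C3*airybi(2^(1/3)*a/2), a)


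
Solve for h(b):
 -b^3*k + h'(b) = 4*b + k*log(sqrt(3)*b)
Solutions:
 h(b) = C1 + b^4*k/4 + 2*b^2 + b*k*log(b) - b*k + b*k*log(3)/2


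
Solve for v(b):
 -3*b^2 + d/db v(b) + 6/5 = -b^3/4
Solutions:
 v(b) = C1 - b^4/16 + b^3 - 6*b/5


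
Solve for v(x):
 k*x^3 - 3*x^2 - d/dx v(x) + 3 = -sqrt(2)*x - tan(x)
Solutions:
 v(x) = C1 + k*x^4/4 - x^3 + sqrt(2)*x^2/2 + 3*x - log(cos(x))


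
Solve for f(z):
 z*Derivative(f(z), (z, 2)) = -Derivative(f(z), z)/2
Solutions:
 f(z) = C1 + C2*sqrt(z)


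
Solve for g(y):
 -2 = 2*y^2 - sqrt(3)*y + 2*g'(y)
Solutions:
 g(y) = C1 - y^3/3 + sqrt(3)*y^2/4 - y


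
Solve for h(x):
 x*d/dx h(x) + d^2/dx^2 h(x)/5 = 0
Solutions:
 h(x) = C1 + C2*erf(sqrt(10)*x/2)


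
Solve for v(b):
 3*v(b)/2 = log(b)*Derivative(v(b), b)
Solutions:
 v(b) = C1*exp(3*li(b)/2)


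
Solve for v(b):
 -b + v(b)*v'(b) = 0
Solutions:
 v(b) = -sqrt(C1 + b^2)
 v(b) = sqrt(C1 + b^2)


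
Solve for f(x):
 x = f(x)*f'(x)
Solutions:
 f(x) = -sqrt(C1 + x^2)
 f(x) = sqrt(C1 + x^2)


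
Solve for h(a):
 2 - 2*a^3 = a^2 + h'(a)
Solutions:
 h(a) = C1 - a^4/2 - a^3/3 + 2*a


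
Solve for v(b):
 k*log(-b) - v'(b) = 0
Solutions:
 v(b) = C1 + b*k*log(-b) - b*k


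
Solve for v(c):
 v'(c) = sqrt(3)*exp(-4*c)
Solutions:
 v(c) = C1 - sqrt(3)*exp(-4*c)/4


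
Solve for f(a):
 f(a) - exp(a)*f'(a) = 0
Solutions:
 f(a) = C1*exp(-exp(-a))


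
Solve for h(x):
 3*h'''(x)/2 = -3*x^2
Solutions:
 h(x) = C1 + C2*x + C3*x^2 - x^5/30


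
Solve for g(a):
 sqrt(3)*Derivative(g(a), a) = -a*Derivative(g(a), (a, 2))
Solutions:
 g(a) = C1 + C2*a^(1 - sqrt(3))


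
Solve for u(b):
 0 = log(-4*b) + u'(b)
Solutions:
 u(b) = C1 - b*log(-b) + b*(1 - 2*log(2))


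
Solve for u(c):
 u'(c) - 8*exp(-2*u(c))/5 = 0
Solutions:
 u(c) = log(-sqrt(C1 + 80*c)) - log(5)
 u(c) = log(C1 + 80*c)/2 - log(5)


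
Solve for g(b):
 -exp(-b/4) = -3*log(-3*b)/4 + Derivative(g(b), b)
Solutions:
 g(b) = C1 + 3*b*log(-b)/4 + 3*b*(-1 + log(3))/4 + 4*exp(-b/4)


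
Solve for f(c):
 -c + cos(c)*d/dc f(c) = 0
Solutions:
 f(c) = C1 + Integral(c/cos(c), c)


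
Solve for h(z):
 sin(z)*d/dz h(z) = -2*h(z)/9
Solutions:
 h(z) = C1*(cos(z) + 1)^(1/9)/(cos(z) - 1)^(1/9)


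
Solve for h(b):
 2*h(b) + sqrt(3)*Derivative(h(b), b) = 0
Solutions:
 h(b) = C1*exp(-2*sqrt(3)*b/3)


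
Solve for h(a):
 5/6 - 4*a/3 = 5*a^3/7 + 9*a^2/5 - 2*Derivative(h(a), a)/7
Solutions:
 h(a) = C1 + 5*a^4/8 + 21*a^3/10 + 7*a^2/3 - 35*a/12


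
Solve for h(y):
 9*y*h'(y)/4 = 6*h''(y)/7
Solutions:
 h(y) = C1 + C2*erfi(sqrt(21)*y/4)


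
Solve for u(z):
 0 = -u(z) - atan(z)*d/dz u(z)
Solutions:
 u(z) = C1*exp(-Integral(1/atan(z), z))


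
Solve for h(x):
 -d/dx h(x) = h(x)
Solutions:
 h(x) = C1*exp(-x)


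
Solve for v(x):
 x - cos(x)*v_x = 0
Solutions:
 v(x) = C1 + Integral(x/cos(x), x)


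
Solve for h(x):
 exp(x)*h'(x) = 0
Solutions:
 h(x) = C1


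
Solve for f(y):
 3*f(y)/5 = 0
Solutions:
 f(y) = 0


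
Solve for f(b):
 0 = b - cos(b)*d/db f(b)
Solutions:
 f(b) = C1 + Integral(b/cos(b), b)


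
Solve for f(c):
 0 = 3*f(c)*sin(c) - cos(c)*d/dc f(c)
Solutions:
 f(c) = C1/cos(c)^3


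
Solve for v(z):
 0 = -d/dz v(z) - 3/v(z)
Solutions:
 v(z) = -sqrt(C1 - 6*z)
 v(z) = sqrt(C1 - 6*z)


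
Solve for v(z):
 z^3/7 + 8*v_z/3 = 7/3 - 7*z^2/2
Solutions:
 v(z) = C1 - 3*z^4/224 - 7*z^3/16 + 7*z/8


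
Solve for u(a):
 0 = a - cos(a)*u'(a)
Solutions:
 u(a) = C1 + Integral(a/cos(a), a)


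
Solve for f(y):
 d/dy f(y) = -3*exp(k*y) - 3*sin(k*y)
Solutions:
 f(y) = C1 - 3*exp(k*y)/k + 3*cos(k*y)/k


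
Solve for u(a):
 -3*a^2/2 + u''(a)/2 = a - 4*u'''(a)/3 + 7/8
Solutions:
 u(a) = C1 + C2*a + C3*exp(-3*a/8) + a^4/4 - 7*a^3/3 + 469*a^2/24


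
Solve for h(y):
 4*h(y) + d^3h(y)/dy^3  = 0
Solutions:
 h(y) = C3*exp(-2^(2/3)*y) + (C1*sin(2^(2/3)*sqrt(3)*y/2) + C2*cos(2^(2/3)*sqrt(3)*y/2))*exp(2^(2/3)*y/2)


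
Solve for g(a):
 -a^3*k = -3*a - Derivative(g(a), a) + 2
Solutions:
 g(a) = C1 + a^4*k/4 - 3*a^2/2 + 2*a


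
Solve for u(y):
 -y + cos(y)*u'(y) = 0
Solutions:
 u(y) = C1 + Integral(y/cos(y), y)


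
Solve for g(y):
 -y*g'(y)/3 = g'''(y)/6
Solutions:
 g(y) = C1 + Integral(C2*airyai(-2^(1/3)*y) + C3*airybi(-2^(1/3)*y), y)


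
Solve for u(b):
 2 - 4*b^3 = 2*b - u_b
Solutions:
 u(b) = C1 + b^4 + b^2 - 2*b


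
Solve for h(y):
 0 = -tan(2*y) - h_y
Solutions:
 h(y) = C1 + log(cos(2*y))/2


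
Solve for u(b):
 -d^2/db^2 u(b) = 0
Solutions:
 u(b) = C1 + C2*b


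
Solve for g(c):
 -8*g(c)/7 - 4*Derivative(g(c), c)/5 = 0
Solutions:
 g(c) = C1*exp(-10*c/7)


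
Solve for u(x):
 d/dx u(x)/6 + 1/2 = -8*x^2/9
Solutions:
 u(x) = C1 - 16*x^3/9 - 3*x


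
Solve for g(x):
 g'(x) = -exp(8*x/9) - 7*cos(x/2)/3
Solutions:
 g(x) = C1 - 9*exp(8*x/9)/8 - 14*sin(x/2)/3


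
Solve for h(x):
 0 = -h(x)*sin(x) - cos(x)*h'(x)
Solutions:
 h(x) = C1*cos(x)


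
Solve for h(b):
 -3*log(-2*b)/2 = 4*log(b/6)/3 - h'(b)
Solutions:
 h(b) = C1 + 17*b*log(b)/6 + b*(-17 - 8*log(6) + 9*log(2) + 9*I*pi)/6


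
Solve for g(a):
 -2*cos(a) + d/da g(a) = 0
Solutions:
 g(a) = C1 + 2*sin(a)


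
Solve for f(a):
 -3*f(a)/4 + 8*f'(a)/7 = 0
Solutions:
 f(a) = C1*exp(21*a/32)


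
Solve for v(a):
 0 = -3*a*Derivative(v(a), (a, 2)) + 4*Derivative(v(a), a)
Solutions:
 v(a) = C1 + C2*a^(7/3)


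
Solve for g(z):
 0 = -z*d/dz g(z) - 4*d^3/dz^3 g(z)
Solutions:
 g(z) = C1 + Integral(C2*airyai(-2^(1/3)*z/2) + C3*airybi(-2^(1/3)*z/2), z)


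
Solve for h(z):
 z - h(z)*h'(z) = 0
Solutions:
 h(z) = -sqrt(C1 + z^2)
 h(z) = sqrt(C1 + z^2)


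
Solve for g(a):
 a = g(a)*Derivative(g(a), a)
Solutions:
 g(a) = -sqrt(C1 + a^2)
 g(a) = sqrt(C1 + a^2)


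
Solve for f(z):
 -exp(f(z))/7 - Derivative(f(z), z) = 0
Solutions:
 f(z) = log(1/(C1 + z)) + log(7)


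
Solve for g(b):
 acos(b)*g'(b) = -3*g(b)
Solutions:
 g(b) = C1*exp(-3*Integral(1/acos(b), b))


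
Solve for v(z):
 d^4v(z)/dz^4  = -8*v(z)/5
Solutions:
 v(z) = (C1*sin(2^(1/4)*5^(3/4)*z/5) + C2*cos(2^(1/4)*5^(3/4)*z/5))*exp(-2^(1/4)*5^(3/4)*z/5) + (C3*sin(2^(1/4)*5^(3/4)*z/5) + C4*cos(2^(1/4)*5^(3/4)*z/5))*exp(2^(1/4)*5^(3/4)*z/5)


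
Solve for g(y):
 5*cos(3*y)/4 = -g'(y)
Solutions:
 g(y) = C1 - 5*sin(3*y)/12


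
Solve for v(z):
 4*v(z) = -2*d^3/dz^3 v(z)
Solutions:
 v(z) = C3*exp(-2^(1/3)*z) + (C1*sin(2^(1/3)*sqrt(3)*z/2) + C2*cos(2^(1/3)*sqrt(3)*z/2))*exp(2^(1/3)*z/2)


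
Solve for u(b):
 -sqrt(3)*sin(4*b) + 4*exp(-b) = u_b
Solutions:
 u(b) = C1 + sqrt(3)*cos(4*b)/4 - 4*exp(-b)


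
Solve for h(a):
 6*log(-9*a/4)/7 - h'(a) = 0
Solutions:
 h(a) = C1 + 6*a*log(-a)/7 + 6*a*(-2*log(2) - 1 + 2*log(3))/7


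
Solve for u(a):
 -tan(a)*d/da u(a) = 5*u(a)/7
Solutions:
 u(a) = C1/sin(a)^(5/7)


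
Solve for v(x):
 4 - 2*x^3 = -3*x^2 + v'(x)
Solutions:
 v(x) = C1 - x^4/2 + x^3 + 4*x


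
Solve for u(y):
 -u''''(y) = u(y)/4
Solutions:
 u(y) = (C1*sin(y/2) + C2*cos(y/2))*exp(-y/2) + (C3*sin(y/2) + C4*cos(y/2))*exp(y/2)


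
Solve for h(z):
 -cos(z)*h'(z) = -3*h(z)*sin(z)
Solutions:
 h(z) = C1/cos(z)^3


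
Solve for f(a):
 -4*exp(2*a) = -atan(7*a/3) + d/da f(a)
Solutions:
 f(a) = C1 + a*atan(7*a/3) - 2*exp(2*a) - 3*log(49*a^2 + 9)/14


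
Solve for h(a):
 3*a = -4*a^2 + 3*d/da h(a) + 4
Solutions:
 h(a) = C1 + 4*a^3/9 + a^2/2 - 4*a/3


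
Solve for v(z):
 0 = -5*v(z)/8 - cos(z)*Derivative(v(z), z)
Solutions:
 v(z) = C1*(sin(z) - 1)^(5/16)/(sin(z) + 1)^(5/16)


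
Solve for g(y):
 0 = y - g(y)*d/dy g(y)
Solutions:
 g(y) = -sqrt(C1 + y^2)
 g(y) = sqrt(C1 + y^2)


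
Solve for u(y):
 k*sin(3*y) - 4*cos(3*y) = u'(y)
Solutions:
 u(y) = C1 - k*cos(3*y)/3 - 4*sin(3*y)/3


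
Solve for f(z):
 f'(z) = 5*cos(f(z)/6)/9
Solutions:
 -5*z/9 - 3*log(sin(f(z)/6) - 1) + 3*log(sin(f(z)/6) + 1) = C1


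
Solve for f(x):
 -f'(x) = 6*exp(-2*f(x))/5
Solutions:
 f(x) = log(-sqrt(C1 - 60*x)) - log(5)
 f(x) = log(C1 - 60*x)/2 - log(5)


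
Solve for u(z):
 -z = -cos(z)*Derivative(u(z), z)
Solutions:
 u(z) = C1 + Integral(z/cos(z), z)


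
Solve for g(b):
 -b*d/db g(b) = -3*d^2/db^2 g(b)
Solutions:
 g(b) = C1 + C2*erfi(sqrt(6)*b/6)


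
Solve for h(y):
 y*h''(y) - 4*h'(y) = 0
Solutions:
 h(y) = C1 + C2*y^5


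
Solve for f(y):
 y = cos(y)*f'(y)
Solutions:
 f(y) = C1 + Integral(y/cos(y), y)


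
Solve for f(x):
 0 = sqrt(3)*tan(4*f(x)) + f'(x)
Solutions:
 f(x) = -asin(C1*exp(-4*sqrt(3)*x))/4 + pi/4
 f(x) = asin(C1*exp(-4*sqrt(3)*x))/4


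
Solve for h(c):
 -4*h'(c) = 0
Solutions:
 h(c) = C1


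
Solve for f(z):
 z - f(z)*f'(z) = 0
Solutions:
 f(z) = -sqrt(C1 + z^2)
 f(z) = sqrt(C1 + z^2)


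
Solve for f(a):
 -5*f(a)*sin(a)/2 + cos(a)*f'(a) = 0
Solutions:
 f(a) = C1/cos(a)^(5/2)


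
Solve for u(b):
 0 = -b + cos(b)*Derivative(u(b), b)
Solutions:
 u(b) = C1 + Integral(b/cos(b), b)


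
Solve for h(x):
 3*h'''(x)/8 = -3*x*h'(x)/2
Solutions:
 h(x) = C1 + Integral(C2*airyai(-2^(2/3)*x) + C3*airybi(-2^(2/3)*x), x)


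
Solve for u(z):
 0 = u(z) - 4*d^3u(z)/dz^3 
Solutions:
 u(z) = C3*exp(2^(1/3)*z/2) + (C1*sin(2^(1/3)*sqrt(3)*z/4) + C2*cos(2^(1/3)*sqrt(3)*z/4))*exp(-2^(1/3)*z/4)


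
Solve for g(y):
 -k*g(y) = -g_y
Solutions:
 g(y) = C1*exp(k*y)


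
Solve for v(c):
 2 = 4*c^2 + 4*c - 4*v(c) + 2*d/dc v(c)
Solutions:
 v(c) = C1*exp(2*c) + c^2 + 2*c + 1/2


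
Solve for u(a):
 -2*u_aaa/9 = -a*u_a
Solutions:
 u(a) = C1 + Integral(C2*airyai(6^(2/3)*a/2) + C3*airybi(6^(2/3)*a/2), a)


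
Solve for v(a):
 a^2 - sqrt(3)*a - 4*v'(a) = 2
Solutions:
 v(a) = C1 + a^3/12 - sqrt(3)*a^2/8 - a/2


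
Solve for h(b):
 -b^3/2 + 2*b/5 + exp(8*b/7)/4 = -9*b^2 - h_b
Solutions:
 h(b) = C1 + b^4/8 - 3*b^3 - b^2/5 - 7*exp(8*b/7)/32


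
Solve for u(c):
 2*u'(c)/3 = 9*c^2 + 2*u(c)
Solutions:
 u(c) = C1*exp(3*c) - 9*c^2/2 - 3*c - 1


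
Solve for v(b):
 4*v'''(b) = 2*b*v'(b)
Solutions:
 v(b) = C1 + Integral(C2*airyai(2^(2/3)*b/2) + C3*airybi(2^(2/3)*b/2), b)


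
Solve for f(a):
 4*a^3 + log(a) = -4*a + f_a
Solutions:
 f(a) = C1 + a^4 + 2*a^2 + a*log(a) - a


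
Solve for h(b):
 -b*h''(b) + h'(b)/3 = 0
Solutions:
 h(b) = C1 + C2*b^(4/3)


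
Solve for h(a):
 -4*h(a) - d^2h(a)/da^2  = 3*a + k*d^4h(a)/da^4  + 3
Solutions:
 h(a) = C1*exp(-sqrt(2)*a*sqrt((-sqrt(1 - 16*k) - 1)/k)/2) + C2*exp(sqrt(2)*a*sqrt((-sqrt(1 - 16*k) - 1)/k)/2) + C3*exp(-sqrt(2)*a*sqrt((sqrt(1 - 16*k) - 1)/k)/2) + C4*exp(sqrt(2)*a*sqrt((sqrt(1 - 16*k) - 1)/k)/2) - 3*a/4 - 3/4


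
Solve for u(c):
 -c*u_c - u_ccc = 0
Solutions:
 u(c) = C1 + Integral(C2*airyai(-c) + C3*airybi(-c), c)


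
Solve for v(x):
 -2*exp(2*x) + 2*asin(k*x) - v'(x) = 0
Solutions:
 v(x) = C1 + 2*Piecewise((x*asin(k*x) + sqrt(-k^2*x^2 + 1)/k, Ne(k, 0)), (0, True)) - exp(2*x)


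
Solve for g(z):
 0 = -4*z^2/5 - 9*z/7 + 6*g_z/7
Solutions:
 g(z) = C1 + 14*z^3/45 + 3*z^2/4


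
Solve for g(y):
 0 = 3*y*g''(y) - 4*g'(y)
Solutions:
 g(y) = C1 + C2*y^(7/3)


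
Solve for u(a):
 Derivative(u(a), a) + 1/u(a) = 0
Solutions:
 u(a) = -sqrt(C1 - 2*a)
 u(a) = sqrt(C1 - 2*a)


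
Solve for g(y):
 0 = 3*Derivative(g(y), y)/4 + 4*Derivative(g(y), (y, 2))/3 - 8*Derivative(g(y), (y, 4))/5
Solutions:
 g(y) = C1 + C2*exp(-5^(1/3)*y*(8*5^(1/3)/(sqrt(4001) + 81)^(1/3) + (sqrt(4001) + 81)^(1/3))/24)*sin(sqrt(3)*5^(1/3)*y*(-(sqrt(4001) + 81)^(1/3) + 8*5^(1/3)/(sqrt(4001) + 81)^(1/3))/24) + C3*exp(-5^(1/3)*y*(8*5^(1/3)/(sqrt(4001) + 81)^(1/3) + (sqrt(4001) + 81)^(1/3))/24)*cos(sqrt(3)*5^(1/3)*y*(-(sqrt(4001) + 81)^(1/3) + 8*5^(1/3)/(sqrt(4001) + 81)^(1/3))/24) + C4*exp(5^(1/3)*y*(8*5^(1/3)/(sqrt(4001) + 81)^(1/3) + (sqrt(4001) + 81)^(1/3))/12)


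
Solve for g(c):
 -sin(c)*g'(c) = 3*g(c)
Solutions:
 g(c) = C1*(cos(c) + 1)^(3/2)/(cos(c) - 1)^(3/2)


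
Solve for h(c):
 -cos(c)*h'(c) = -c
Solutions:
 h(c) = C1 + Integral(c/cos(c), c)


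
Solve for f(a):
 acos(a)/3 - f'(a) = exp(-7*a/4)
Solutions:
 f(a) = C1 + a*acos(a)/3 - sqrt(1 - a^2)/3 + 4*exp(-7*a/4)/7


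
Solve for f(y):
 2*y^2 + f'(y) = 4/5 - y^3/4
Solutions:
 f(y) = C1 - y^4/16 - 2*y^3/3 + 4*y/5


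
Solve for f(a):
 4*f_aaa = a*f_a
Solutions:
 f(a) = C1 + Integral(C2*airyai(2^(1/3)*a/2) + C3*airybi(2^(1/3)*a/2), a)


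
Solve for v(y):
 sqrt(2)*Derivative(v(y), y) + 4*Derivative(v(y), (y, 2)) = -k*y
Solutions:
 v(y) = C1 + C2*exp(-sqrt(2)*y/4) - sqrt(2)*k*y^2/4 + 2*k*y


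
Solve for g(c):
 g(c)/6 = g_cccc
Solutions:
 g(c) = C1*exp(-6^(3/4)*c/6) + C2*exp(6^(3/4)*c/6) + C3*sin(6^(3/4)*c/6) + C4*cos(6^(3/4)*c/6)


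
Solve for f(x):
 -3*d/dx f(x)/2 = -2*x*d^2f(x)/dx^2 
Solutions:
 f(x) = C1 + C2*x^(7/4)


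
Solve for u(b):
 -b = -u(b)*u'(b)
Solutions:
 u(b) = -sqrt(C1 + b^2)
 u(b) = sqrt(C1 + b^2)


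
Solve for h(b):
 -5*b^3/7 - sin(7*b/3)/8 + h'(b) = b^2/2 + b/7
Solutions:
 h(b) = C1 + 5*b^4/28 + b^3/6 + b^2/14 - 3*cos(7*b/3)/56


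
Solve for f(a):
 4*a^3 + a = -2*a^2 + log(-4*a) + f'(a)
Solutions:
 f(a) = C1 + a^4 + 2*a^3/3 + a^2/2 - a*log(-a) + a*(1 - 2*log(2))


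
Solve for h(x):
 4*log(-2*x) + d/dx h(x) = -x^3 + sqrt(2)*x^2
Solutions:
 h(x) = C1 - x^4/4 + sqrt(2)*x^3/3 - 4*x*log(-x) + 4*x*(1 - log(2))


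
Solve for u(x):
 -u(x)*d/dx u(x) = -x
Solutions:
 u(x) = -sqrt(C1 + x^2)
 u(x) = sqrt(C1 + x^2)


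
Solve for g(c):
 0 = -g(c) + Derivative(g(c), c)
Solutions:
 g(c) = C1*exp(c)


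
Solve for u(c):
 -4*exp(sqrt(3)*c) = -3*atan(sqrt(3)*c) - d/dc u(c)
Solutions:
 u(c) = C1 - 3*c*atan(sqrt(3)*c) + 4*sqrt(3)*exp(sqrt(3)*c)/3 + sqrt(3)*log(3*c^2 + 1)/2


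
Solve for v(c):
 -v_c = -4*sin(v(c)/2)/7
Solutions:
 -4*c/7 + log(cos(v(c)/2) - 1) - log(cos(v(c)/2) + 1) = C1


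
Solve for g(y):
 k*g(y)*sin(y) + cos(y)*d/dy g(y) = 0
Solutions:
 g(y) = C1*exp(k*log(cos(y)))


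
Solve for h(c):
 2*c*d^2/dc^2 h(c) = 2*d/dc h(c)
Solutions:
 h(c) = C1 + C2*c^2


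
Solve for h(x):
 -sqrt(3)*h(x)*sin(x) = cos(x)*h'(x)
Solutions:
 h(x) = C1*cos(x)^(sqrt(3))


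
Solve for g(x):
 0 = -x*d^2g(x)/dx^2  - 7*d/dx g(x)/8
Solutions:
 g(x) = C1 + C2*x^(1/8)


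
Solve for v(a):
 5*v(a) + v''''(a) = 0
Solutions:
 v(a) = (C1*sin(sqrt(2)*5^(1/4)*a/2) + C2*cos(sqrt(2)*5^(1/4)*a/2))*exp(-sqrt(2)*5^(1/4)*a/2) + (C3*sin(sqrt(2)*5^(1/4)*a/2) + C4*cos(sqrt(2)*5^(1/4)*a/2))*exp(sqrt(2)*5^(1/4)*a/2)


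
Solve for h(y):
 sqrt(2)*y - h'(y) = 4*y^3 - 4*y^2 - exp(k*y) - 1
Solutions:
 h(y) = C1 - y^4 + 4*y^3/3 + sqrt(2)*y^2/2 + y + exp(k*y)/k


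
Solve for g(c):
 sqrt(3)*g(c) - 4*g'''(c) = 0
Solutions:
 g(c) = C3*exp(2^(1/3)*3^(1/6)*c/2) + (C1*sin(2^(1/3)*3^(2/3)*c/4) + C2*cos(2^(1/3)*3^(2/3)*c/4))*exp(-2^(1/3)*3^(1/6)*c/4)


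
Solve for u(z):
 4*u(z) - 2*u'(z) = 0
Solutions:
 u(z) = C1*exp(2*z)


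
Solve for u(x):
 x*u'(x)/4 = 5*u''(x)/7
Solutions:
 u(x) = C1 + C2*erfi(sqrt(70)*x/20)


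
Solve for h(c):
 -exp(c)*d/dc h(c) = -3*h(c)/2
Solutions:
 h(c) = C1*exp(-3*exp(-c)/2)


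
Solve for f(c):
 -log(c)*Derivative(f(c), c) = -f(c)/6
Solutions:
 f(c) = C1*exp(li(c)/6)


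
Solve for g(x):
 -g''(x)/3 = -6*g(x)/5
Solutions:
 g(x) = C1*exp(-3*sqrt(10)*x/5) + C2*exp(3*sqrt(10)*x/5)


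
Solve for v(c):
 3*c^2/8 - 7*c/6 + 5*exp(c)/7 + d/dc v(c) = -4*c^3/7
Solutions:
 v(c) = C1 - c^4/7 - c^3/8 + 7*c^2/12 - 5*exp(c)/7


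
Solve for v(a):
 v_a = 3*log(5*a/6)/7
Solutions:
 v(a) = C1 + 3*a*log(a)/7 - 3*a*log(6)/7 - 3*a/7 + 3*a*log(5)/7


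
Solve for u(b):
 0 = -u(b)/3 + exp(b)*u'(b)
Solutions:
 u(b) = C1*exp(-exp(-b)/3)


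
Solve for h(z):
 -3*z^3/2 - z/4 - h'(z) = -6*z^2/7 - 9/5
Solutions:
 h(z) = C1 - 3*z^4/8 + 2*z^3/7 - z^2/8 + 9*z/5


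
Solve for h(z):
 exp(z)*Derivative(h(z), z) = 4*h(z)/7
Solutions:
 h(z) = C1*exp(-4*exp(-z)/7)


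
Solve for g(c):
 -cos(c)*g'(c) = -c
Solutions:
 g(c) = C1 + Integral(c/cos(c), c)


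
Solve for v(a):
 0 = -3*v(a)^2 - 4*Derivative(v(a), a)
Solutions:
 v(a) = 4/(C1 + 3*a)


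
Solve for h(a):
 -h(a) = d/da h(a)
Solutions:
 h(a) = C1*exp(-a)


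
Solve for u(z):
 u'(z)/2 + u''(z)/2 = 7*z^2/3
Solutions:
 u(z) = C1 + C2*exp(-z) + 14*z^3/9 - 14*z^2/3 + 28*z/3


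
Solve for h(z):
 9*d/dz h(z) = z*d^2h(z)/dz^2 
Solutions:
 h(z) = C1 + C2*z^10


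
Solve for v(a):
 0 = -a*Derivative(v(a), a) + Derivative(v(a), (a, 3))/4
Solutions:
 v(a) = C1 + Integral(C2*airyai(2^(2/3)*a) + C3*airybi(2^(2/3)*a), a)


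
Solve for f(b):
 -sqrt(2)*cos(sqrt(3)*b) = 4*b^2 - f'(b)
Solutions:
 f(b) = C1 + 4*b^3/3 + sqrt(6)*sin(sqrt(3)*b)/3


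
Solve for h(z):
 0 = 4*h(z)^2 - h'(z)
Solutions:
 h(z) = -1/(C1 + 4*z)


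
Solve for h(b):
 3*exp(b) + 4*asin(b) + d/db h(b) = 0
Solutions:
 h(b) = C1 - 4*b*asin(b) - 4*sqrt(1 - b^2) - 3*exp(b)


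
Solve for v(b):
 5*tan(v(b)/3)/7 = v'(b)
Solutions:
 v(b) = -3*asin(C1*exp(5*b/21)) + 3*pi
 v(b) = 3*asin(C1*exp(5*b/21))


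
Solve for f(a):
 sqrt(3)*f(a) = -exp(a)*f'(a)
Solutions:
 f(a) = C1*exp(sqrt(3)*exp(-a))


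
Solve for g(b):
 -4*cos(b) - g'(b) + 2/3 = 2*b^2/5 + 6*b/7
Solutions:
 g(b) = C1 - 2*b^3/15 - 3*b^2/7 + 2*b/3 - 4*sin(b)


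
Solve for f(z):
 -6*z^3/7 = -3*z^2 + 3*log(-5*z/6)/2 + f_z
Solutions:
 f(z) = C1 - 3*z^4/14 + z^3 - 3*z*log(-z)/2 + z*(-2*log(5) + 3/2 + log(30)/2 + log(6))


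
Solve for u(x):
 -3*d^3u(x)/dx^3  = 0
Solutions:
 u(x) = C1 + C2*x + C3*x^2


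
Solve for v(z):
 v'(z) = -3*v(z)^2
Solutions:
 v(z) = 1/(C1 + 3*z)


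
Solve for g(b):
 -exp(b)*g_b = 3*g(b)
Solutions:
 g(b) = C1*exp(3*exp(-b))


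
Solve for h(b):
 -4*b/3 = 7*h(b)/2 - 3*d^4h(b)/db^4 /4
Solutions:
 h(b) = C1*exp(-14^(1/4)*3^(3/4)*b/3) + C2*exp(14^(1/4)*3^(3/4)*b/3) + C3*sin(14^(1/4)*3^(3/4)*b/3) + C4*cos(14^(1/4)*3^(3/4)*b/3) - 8*b/21


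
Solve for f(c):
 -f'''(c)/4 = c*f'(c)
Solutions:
 f(c) = C1 + Integral(C2*airyai(-2^(2/3)*c) + C3*airybi(-2^(2/3)*c), c)


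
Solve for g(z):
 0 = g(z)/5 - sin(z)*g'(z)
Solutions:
 g(z) = C1*(cos(z) - 1)^(1/10)/(cos(z) + 1)^(1/10)


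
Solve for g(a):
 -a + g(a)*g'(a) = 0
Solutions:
 g(a) = -sqrt(C1 + a^2)
 g(a) = sqrt(C1 + a^2)


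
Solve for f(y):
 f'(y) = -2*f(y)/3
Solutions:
 f(y) = C1*exp(-2*y/3)


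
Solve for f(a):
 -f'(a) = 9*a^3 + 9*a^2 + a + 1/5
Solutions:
 f(a) = C1 - 9*a^4/4 - 3*a^3 - a^2/2 - a/5


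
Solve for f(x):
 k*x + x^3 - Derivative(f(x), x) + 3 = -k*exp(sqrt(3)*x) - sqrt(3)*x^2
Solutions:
 f(x) = C1 + k*x^2/2 + sqrt(3)*k*exp(sqrt(3)*x)/3 + x^4/4 + sqrt(3)*x^3/3 + 3*x


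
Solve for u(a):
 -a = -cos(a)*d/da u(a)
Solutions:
 u(a) = C1 + Integral(a/cos(a), a)


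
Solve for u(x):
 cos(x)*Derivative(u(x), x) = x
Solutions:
 u(x) = C1 + Integral(x/cos(x), x)


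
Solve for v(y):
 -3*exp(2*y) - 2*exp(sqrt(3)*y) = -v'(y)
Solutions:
 v(y) = C1 + 3*exp(2*y)/2 + 2*sqrt(3)*exp(sqrt(3)*y)/3


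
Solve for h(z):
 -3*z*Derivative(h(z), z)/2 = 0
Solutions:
 h(z) = C1


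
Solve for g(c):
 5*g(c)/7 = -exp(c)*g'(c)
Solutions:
 g(c) = C1*exp(5*exp(-c)/7)


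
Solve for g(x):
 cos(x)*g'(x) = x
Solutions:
 g(x) = C1 + Integral(x/cos(x), x)


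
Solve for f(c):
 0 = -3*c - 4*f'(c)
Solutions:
 f(c) = C1 - 3*c^2/8


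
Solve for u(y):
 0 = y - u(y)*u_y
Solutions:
 u(y) = -sqrt(C1 + y^2)
 u(y) = sqrt(C1 + y^2)


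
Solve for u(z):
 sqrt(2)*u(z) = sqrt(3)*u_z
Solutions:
 u(z) = C1*exp(sqrt(6)*z/3)


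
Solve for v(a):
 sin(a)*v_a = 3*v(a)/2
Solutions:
 v(a) = C1*(cos(a) - 1)^(3/4)/(cos(a) + 1)^(3/4)


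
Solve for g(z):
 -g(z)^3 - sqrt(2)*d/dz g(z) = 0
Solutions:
 g(z) = -sqrt(-1/(C1 - sqrt(2)*z))
 g(z) = sqrt(-1/(C1 - sqrt(2)*z))


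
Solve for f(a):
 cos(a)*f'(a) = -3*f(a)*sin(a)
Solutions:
 f(a) = C1*cos(a)^3


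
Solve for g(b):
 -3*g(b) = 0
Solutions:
 g(b) = 0


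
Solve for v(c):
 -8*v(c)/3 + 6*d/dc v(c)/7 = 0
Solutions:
 v(c) = C1*exp(28*c/9)


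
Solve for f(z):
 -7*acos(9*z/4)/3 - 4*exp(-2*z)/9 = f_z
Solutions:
 f(z) = C1 - 7*z*acos(9*z/4)/3 + 7*sqrt(16 - 81*z^2)/27 + 2*exp(-2*z)/9


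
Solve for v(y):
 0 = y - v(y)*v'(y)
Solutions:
 v(y) = -sqrt(C1 + y^2)
 v(y) = sqrt(C1 + y^2)


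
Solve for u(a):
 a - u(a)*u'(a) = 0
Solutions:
 u(a) = -sqrt(C1 + a^2)
 u(a) = sqrt(C1 + a^2)


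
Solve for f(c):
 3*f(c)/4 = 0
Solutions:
 f(c) = 0


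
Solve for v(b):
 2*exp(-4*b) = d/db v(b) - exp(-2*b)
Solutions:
 v(b) = C1 - exp(-2*b)/2 - exp(-4*b)/2


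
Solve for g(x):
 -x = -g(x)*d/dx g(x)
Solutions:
 g(x) = -sqrt(C1 + x^2)
 g(x) = sqrt(C1 + x^2)


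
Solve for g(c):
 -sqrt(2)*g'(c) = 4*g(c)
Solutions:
 g(c) = C1*exp(-2*sqrt(2)*c)


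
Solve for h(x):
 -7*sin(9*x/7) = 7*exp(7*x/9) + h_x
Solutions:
 h(x) = C1 - 9*exp(7*x/9) + 49*cos(9*x/7)/9


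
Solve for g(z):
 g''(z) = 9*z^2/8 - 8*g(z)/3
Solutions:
 g(z) = C1*sin(2*sqrt(6)*z/3) + C2*cos(2*sqrt(6)*z/3) + 27*z^2/64 - 81/256


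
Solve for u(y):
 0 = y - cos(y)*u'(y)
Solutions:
 u(y) = C1 + Integral(y/cos(y), y)


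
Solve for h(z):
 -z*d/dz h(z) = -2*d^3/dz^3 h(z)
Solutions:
 h(z) = C1 + Integral(C2*airyai(2^(2/3)*z/2) + C3*airybi(2^(2/3)*z/2), z)


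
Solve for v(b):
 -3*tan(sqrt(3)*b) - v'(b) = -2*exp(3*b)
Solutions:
 v(b) = C1 + 2*exp(3*b)/3 + sqrt(3)*log(cos(sqrt(3)*b))


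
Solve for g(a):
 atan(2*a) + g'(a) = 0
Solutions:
 g(a) = C1 - a*atan(2*a) + log(4*a^2 + 1)/4


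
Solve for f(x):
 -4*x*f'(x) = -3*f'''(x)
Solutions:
 f(x) = C1 + Integral(C2*airyai(6^(2/3)*x/3) + C3*airybi(6^(2/3)*x/3), x)


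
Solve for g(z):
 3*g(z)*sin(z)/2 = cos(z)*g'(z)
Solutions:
 g(z) = C1/cos(z)^(3/2)


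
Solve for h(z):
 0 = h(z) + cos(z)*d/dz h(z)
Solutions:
 h(z) = C1*sqrt(sin(z) - 1)/sqrt(sin(z) + 1)


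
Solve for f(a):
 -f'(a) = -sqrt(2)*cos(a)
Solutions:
 f(a) = C1 + sqrt(2)*sin(a)


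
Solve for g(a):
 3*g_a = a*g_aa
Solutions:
 g(a) = C1 + C2*a^4


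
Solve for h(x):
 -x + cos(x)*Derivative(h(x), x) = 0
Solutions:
 h(x) = C1 + Integral(x/cos(x), x)


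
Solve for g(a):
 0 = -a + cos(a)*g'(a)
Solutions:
 g(a) = C1 + Integral(a/cos(a), a)


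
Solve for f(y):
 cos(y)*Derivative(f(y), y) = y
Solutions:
 f(y) = C1 + Integral(y/cos(y), y)


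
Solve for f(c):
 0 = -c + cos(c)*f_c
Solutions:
 f(c) = C1 + Integral(c/cos(c), c)


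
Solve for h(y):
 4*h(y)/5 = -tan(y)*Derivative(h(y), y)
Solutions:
 h(y) = C1/sin(y)^(4/5)


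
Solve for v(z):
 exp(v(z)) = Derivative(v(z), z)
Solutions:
 v(z) = log(-1/(C1 + z))


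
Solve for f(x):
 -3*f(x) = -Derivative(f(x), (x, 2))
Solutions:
 f(x) = C1*exp(-sqrt(3)*x) + C2*exp(sqrt(3)*x)


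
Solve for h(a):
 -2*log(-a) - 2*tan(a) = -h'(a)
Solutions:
 h(a) = C1 + 2*a*log(-a) - 2*a - 2*log(cos(a))


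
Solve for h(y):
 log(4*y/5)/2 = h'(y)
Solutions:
 h(y) = C1 + y*log(y)/2 - y*log(5)/2 - y/2 + y*log(2)


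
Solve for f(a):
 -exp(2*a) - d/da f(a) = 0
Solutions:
 f(a) = C1 - exp(2*a)/2


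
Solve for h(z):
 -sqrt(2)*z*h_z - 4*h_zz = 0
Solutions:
 h(z) = C1 + C2*erf(2^(3/4)*z/4)


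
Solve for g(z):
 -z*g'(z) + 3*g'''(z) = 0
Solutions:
 g(z) = C1 + Integral(C2*airyai(3^(2/3)*z/3) + C3*airybi(3^(2/3)*z/3), z)


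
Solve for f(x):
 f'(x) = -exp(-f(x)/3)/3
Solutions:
 f(x) = 3*log(C1 - x/9)


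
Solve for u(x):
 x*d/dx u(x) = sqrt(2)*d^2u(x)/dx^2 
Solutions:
 u(x) = C1 + C2*erfi(2^(1/4)*x/2)


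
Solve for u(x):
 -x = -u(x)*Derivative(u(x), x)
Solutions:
 u(x) = -sqrt(C1 + x^2)
 u(x) = sqrt(C1 + x^2)


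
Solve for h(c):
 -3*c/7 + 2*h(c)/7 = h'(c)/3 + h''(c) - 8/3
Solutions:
 h(c) = C1*exp(c*(-7 + sqrt(553))/42) + C2*exp(-c*(7 + sqrt(553))/42) + 3*c/2 - 91/12


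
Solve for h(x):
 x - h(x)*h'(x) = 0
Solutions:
 h(x) = -sqrt(C1 + x^2)
 h(x) = sqrt(C1 + x^2)


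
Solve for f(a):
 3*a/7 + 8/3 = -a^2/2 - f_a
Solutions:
 f(a) = C1 - a^3/6 - 3*a^2/14 - 8*a/3


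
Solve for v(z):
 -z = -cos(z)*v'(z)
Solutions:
 v(z) = C1 + Integral(z/cos(z), z)


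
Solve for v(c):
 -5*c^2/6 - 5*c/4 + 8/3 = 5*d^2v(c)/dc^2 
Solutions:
 v(c) = C1 + C2*c - c^4/72 - c^3/24 + 4*c^2/15


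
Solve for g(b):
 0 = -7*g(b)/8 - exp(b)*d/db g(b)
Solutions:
 g(b) = C1*exp(7*exp(-b)/8)


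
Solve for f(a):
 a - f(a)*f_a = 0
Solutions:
 f(a) = -sqrt(C1 + a^2)
 f(a) = sqrt(C1 + a^2)


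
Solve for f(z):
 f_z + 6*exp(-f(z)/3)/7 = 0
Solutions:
 f(z) = 3*log(C1 - 2*z/7)


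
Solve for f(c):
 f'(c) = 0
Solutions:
 f(c) = C1


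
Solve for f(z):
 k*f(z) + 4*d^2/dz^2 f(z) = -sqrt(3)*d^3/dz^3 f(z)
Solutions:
 f(z) = C1*exp(z*(2^(2/3)*sqrt(3)*(81*k + sqrt((81*k + 128)^2 - 16384) + 128)^(1/3) - 3*2^(2/3)*I*(81*k + sqrt((81*k + 128)^2 - 16384) + 128)^(1/3) - 16*sqrt(3) - 384*2^(1/3)/((-sqrt(3) + 3*I)*(81*k + sqrt((81*k + 128)^2 - 16384) + 128)^(1/3)))/36) + C2*exp(z*(2^(2/3)*sqrt(3)*(81*k + sqrt((81*k + 128)^2 - 16384) + 128)^(1/3) + 3*2^(2/3)*I*(81*k + sqrt((81*k + 128)^2 - 16384) + 128)^(1/3) - 16*sqrt(3) + 384*2^(1/3)/((sqrt(3) + 3*I)*(81*k + sqrt((81*k + 128)^2 - 16384) + 128)^(1/3)))/36) + C3*exp(-sqrt(3)*z*(2^(2/3)*(81*k + sqrt((81*k + 128)^2 - 16384) + 128)^(1/3) + 8 + 32*2^(1/3)/(81*k + sqrt((81*k + 128)^2 - 16384) + 128)^(1/3))/18)


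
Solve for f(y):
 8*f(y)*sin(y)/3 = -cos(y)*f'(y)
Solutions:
 f(y) = C1*cos(y)^(8/3)


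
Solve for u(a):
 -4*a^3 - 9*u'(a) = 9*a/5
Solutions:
 u(a) = C1 - a^4/9 - a^2/10


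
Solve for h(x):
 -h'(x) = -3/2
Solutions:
 h(x) = C1 + 3*x/2


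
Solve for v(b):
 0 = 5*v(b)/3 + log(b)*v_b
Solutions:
 v(b) = C1*exp(-5*li(b)/3)


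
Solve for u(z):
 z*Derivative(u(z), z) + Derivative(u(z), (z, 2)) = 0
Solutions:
 u(z) = C1 + C2*erf(sqrt(2)*z/2)


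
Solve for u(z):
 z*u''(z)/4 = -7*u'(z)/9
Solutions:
 u(z) = C1 + C2/z^(19/9)


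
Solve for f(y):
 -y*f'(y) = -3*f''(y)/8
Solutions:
 f(y) = C1 + C2*erfi(2*sqrt(3)*y/3)


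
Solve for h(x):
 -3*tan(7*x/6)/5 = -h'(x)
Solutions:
 h(x) = C1 - 18*log(cos(7*x/6))/35


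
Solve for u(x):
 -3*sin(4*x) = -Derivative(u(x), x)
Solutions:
 u(x) = C1 - 3*cos(4*x)/4


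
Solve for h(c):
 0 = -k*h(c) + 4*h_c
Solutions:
 h(c) = C1*exp(c*k/4)


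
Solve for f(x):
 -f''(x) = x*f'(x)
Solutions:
 f(x) = C1 + C2*erf(sqrt(2)*x/2)


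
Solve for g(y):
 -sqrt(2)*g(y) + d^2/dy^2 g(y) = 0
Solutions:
 g(y) = C1*exp(-2^(1/4)*y) + C2*exp(2^(1/4)*y)


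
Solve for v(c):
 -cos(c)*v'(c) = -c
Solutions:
 v(c) = C1 + Integral(c/cos(c), c)


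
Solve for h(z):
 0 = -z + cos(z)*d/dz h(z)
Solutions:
 h(z) = C1 + Integral(z/cos(z), z)


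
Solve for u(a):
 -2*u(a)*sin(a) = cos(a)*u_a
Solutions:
 u(a) = C1*cos(a)^2


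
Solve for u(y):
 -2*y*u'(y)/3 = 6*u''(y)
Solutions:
 u(y) = C1 + C2*erf(sqrt(2)*y/6)


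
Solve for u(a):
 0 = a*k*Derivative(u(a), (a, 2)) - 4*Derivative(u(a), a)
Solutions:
 u(a) = C1 + a^(((re(k) + 4)*re(k) + im(k)^2)/(re(k)^2 + im(k)^2))*(C2*sin(4*log(a)*Abs(im(k))/(re(k)^2 + im(k)^2)) + C3*cos(4*log(a)*im(k)/(re(k)^2 + im(k)^2)))


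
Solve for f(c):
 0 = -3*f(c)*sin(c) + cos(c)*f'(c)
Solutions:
 f(c) = C1/cos(c)^3


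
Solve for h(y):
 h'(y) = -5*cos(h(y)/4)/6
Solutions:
 5*y/6 - 2*log(sin(h(y)/4) - 1) + 2*log(sin(h(y)/4) + 1) = C1


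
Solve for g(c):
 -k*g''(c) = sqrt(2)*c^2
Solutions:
 g(c) = C1 + C2*c - sqrt(2)*c^4/(12*k)


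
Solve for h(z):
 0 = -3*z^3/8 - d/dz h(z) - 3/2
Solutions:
 h(z) = C1 - 3*z^4/32 - 3*z/2


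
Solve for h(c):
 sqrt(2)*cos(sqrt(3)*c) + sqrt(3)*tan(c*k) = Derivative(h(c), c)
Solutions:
 h(c) = C1 + sqrt(3)*Piecewise((-log(cos(c*k))/k, Ne(k, 0)), (0, True)) + sqrt(6)*sin(sqrt(3)*c)/3


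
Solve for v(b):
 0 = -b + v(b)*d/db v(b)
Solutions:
 v(b) = -sqrt(C1 + b^2)
 v(b) = sqrt(C1 + b^2)


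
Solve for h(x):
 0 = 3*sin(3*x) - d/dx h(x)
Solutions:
 h(x) = C1 - cos(3*x)


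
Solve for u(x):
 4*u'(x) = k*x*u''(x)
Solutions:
 u(x) = C1 + x^(((re(k) + 4)*re(k) + im(k)^2)/(re(k)^2 + im(k)^2))*(C2*sin(4*log(x)*Abs(im(k))/(re(k)^2 + im(k)^2)) + C3*cos(4*log(x)*im(k)/(re(k)^2 + im(k)^2)))


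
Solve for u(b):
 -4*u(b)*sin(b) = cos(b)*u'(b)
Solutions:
 u(b) = C1*cos(b)^4


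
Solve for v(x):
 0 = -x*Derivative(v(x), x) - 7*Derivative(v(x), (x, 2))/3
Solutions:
 v(x) = C1 + C2*erf(sqrt(42)*x/14)


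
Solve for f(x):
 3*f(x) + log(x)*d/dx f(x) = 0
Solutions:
 f(x) = C1*exp(-3*li(x))


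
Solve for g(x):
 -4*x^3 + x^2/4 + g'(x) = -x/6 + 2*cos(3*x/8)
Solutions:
 g(x) = C1 + x^4 - x^3/12 - x^2/12 + 16*sin(3*x/8)/3


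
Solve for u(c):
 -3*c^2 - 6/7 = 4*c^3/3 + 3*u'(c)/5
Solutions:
 u(c) = C1 - 5*c^4/9 - 5*c^3/3 - 10*c/7


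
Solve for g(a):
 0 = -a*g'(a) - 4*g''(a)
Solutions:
 g(a) = C1 + C2*erf(sqrt(2)*a/4)


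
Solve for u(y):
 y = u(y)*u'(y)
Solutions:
 u(y) = -sqrt(C1 + y^2)
 u(y) = sqrt(C1 + y^2)


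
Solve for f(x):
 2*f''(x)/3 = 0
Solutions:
 f(x) = C1 + C2*x


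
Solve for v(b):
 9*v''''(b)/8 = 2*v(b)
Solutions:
 v(b) = C1*exp(-2*sqrt(3)*b/3) + C2*exp(2*sqrt(3)*b/3) + C3*sin(2*sqrt(3)*b/3) + C4*cos(2*sqrt(3)*b/3)


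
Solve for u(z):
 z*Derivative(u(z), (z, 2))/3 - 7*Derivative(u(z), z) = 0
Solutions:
 u(z) = C1 + C2*z^22


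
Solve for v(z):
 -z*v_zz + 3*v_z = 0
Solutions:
 v(z) = C1 + C2*z^4


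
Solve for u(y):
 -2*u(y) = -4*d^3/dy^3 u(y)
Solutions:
 u(y) = C3*exp(2^(2/3)*y/2) + (C1*sin(2^(2/3)*sqrt(3)*y/4) + C2*cos(2^(2/3)*sqrt(3)*y/4))*exp(-2^(2/3)*y/4)


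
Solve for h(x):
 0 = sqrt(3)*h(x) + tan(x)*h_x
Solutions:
 h(x) = C1/sin(x)^(sqrt(3))


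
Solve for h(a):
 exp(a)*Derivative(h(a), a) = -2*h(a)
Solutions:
 h(a) = C1*exp(2*exp(-a))


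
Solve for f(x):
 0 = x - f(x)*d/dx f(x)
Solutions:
 f(x) = -sqrt(C1 + x^2)
 f(x) = sqrt(C1 + x^2)


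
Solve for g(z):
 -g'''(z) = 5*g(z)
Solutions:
 g(z) = C3*exp(-5^(1/3)*z) + (C1*sin(sqrt(3)*5^(1/3)*z/2) + C2*cos(sqrt(3)*5^(1/3)*z/2))*exp(5^(1/3)*z/2)


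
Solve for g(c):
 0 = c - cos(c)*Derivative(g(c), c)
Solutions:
 g(c) = C1 + Integral(c/cos(c), c)


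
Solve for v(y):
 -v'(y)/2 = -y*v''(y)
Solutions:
 v(y) = C1 + C2*y^(3/2)


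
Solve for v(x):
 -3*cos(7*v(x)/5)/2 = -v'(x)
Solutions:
 -3*x/2 - 5*log(sin(7*v(x)/5) - 1)/14 + 5*log(sin(7*v(x)/5) + 1)/14 = C1


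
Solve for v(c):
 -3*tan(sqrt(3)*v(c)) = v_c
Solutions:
 v(c) = sqrt(3)*(pi - asin(C1*exp(-3*sqrt(3)*c)))/3
 v(c) = sqrt(3)*asin(C1*exp(-3*sqrt(3)*c))/3


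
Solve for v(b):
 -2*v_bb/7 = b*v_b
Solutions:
 v(b) = C1 + C2*erf(sqrt(7)*b/2)


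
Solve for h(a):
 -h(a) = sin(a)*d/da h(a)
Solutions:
 h(a) = C1*sqrt(cos(a) + 1)/sqrt(cos(a) - 1)


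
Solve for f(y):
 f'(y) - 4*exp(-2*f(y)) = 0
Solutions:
 f(y) = log(-sqrt(C1 + 8*y))
 f(y) = log(C1 + 8*y)/2


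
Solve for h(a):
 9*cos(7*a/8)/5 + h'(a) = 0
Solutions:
 h(a) = C1 - 72*sin(7*a/8)/35


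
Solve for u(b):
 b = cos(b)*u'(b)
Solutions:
 u(b) = C1 + Integral(b/cos(b), b)


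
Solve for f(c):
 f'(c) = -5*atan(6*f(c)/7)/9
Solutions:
 Integral(1/atan(6*_y/7), (_y, f(c))) = C1 - 5*c/9


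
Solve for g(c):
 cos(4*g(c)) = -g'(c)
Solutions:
 g(c) = -asin((C1 + exp(8*c))/(C1 - exp(8*c)))/4 + pi/4
 g(c) = asin((C1 + exp(8*c))/(C1 - exp(8*c)))/4


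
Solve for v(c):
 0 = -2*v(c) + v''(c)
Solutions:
 v(c) = C1*exp(-sqrt(2)*c) + C2*exp(sqrt(2)*c)


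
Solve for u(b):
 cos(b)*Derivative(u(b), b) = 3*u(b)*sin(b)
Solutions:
 u(b) = C1/cos(b)^3


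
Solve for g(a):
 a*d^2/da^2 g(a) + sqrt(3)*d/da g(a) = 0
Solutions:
 g(a) = C1 + C2*a^(1 - sqrt(3))


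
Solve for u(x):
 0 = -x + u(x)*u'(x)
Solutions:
 u(x) = -sqrt(C1 + x^2)
 u(x) = sqrt(C1 + x^2)
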